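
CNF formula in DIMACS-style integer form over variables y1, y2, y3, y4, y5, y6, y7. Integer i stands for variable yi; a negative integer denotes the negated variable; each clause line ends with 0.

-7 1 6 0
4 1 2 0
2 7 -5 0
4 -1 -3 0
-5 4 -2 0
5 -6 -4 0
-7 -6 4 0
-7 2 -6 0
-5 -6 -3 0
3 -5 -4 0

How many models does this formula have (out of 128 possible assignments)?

27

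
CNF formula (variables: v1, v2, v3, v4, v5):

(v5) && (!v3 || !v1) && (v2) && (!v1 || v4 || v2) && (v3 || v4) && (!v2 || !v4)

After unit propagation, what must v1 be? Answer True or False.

False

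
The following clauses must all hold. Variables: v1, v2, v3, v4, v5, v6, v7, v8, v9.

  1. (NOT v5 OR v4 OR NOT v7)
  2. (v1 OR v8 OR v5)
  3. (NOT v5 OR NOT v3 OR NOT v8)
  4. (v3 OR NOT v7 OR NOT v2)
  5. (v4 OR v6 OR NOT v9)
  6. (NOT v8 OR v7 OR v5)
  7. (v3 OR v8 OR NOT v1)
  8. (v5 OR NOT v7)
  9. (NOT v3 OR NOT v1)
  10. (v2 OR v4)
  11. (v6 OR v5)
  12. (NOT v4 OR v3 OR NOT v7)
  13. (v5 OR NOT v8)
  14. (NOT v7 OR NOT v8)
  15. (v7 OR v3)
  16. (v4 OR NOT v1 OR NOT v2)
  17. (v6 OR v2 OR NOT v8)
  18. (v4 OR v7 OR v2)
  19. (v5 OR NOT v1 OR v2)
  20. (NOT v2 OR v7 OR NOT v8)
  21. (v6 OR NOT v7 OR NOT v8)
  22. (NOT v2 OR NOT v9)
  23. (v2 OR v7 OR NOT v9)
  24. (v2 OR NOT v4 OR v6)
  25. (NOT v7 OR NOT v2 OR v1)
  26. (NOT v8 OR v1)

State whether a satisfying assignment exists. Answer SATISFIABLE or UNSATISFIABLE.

SATISFIABLE

Pure literal: v9 appears only negated; assign v9 = False.
Try v1 = False.
  then v8 is forced to False.
  then v5 is forced to True.
Try v2 = True.
  then v7 is forced to False.
  then v3 is forced to True.
v4, v6 are now unconstrained; take v4 = False, v6 = False.
So v1=F  v2=T  v3=T  v4=F  v5=T  v6=F  v7=F  v8=F  v9=F is a satisfying assignment.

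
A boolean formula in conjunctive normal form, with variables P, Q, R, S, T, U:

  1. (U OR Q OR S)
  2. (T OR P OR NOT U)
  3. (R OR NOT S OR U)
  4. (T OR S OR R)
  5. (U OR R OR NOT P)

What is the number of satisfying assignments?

35

Case analysis on U and R:
  U=1, R=1: Q, S free; 3 ways for (P,T) × 2^2 = 12.
  U=1, R=0: Q free; 5 ways for (P,S,T) × 2^1 = 10.
  U=0, R=1: P, T free; 3 ways for (Q,S) × 2^2 = 12.
  U=0, R=0: remaining (P,Q,S,T) ∈ {(0,1,0,1)} — 1.
Total: 12 + 10 + 12 + 1 = 35.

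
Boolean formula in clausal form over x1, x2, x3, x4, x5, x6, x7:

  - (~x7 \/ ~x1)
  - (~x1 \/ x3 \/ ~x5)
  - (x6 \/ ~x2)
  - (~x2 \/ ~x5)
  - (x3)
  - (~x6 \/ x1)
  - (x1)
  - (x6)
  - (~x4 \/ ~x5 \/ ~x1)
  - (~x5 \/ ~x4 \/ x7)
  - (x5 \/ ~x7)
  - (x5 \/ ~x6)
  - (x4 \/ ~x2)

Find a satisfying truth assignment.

x1 = True, x2 = False, x3 = True, x4 = False, x5 = True, x6 = True, x7 = False

Check each clause:
  1. (~x7 \/ ~x1) — ~x7 is true.
  2. (x3 \/ ~x5 \/ ~x1) — x3 is true.
  3. (x6 \/ ~x2) — x6 is true.
  4. (~x2 \/ ~x5) — ~x2 is true.
  5. (x3) — x3 is true.
  6. (x1 \/ ~x6) — x1 is true.
  7. (x1) — x1 is true.
  8. (x6) — x6 is true.
  9. (~x4 \/ ~x1 \/ ~x5) — ~x4 is true.
  10. (~x5 \/ x7 \/ ~x4) — ~x4 is true.
  11. (~x7 \/ x5) — ~x7 is true.
  12. (x5 \/ ~x6) — x5 is true.
  13. (~x2 \/ x4) — ~x2 is true.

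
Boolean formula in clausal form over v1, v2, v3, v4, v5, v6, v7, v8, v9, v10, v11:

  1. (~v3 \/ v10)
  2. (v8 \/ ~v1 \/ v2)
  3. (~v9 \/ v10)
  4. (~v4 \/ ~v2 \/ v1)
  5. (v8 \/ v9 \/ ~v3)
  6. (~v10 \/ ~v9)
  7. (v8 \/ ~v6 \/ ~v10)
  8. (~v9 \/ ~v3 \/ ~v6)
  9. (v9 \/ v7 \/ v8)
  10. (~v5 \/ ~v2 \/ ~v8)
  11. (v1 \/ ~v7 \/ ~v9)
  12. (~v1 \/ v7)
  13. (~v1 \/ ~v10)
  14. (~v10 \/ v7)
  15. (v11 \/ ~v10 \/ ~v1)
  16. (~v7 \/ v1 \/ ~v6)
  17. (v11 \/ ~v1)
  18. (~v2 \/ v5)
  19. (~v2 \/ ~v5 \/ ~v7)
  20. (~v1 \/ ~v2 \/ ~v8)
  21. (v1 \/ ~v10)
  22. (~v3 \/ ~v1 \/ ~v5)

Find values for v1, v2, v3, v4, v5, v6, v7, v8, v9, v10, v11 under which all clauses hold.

Pure literal: v3 appears only negated; assign v3 = False.
v11 occurs only positively in the remaining clauses — set v11 = True.
Set v1 = False and propagate.
  then v10 is forced to False.
  then v9 is forced to False.
Set v2 = False and propagate.
For the remaining variables, v4 = True, v5 = False, v6 = True, v7 = False, v8 = True works.
Check each clause:
  1. (~v3 \/ v10) — ~v3 is true.
  2. (v8 \/ ~v1 \/ v2) — v8 is true.
  3. (~v9 \/ v10) — ~v9 is true.
  4. (~v2 \/ v1 \/ ~v4) — ~v2 is true.
  5. (v8 \/ ~v3 \/ v9) — v8 is true.
  6. (~v10 \/ ~v9) — ~v10 is true.
  7. (~v6 \/ v8 \/ ~v10) — v8 is true.
  8. (~v6 \/ ~v9 \/ ~v3) — ~v3 is true.
  9. (v7 \/ v9 \/ v8) — v8 is true.
  10. (~v5 \/ ~v2 \/ ~v8) — ~v5 is true.
  11. (~v7 \/ v1 \/ ~v9) — ~v7 is true.
  12. (v7 \/ ~v1) — ~v1 is true.
  13. (~v10 \/ ~v1) — ~v10 is true.
  14. (~v10 \/ v7) — ~v10 is true.
  15. (~v10 \/ ~v1 \/ v11) — v11 is true.
  16. (v1 \/ ~v6 \/ ~v7) — ~v7 is true.
  17. (~v1 \/ v11) — v11 is true.
  18. (v5 \/ ~v2) — ~v2 is true.
  19. (~v2 \/ ~v7 \/ ~v5) — ~v7 is true.
  20. (~v1 \/ ~v8 \/ ~v2) — ~v2 is true.
  21. (v1 \/ ~v10) — ~v10 is true.
  22. (~v3 \/ ~v1 \/ ~v5) — ~v5 is true.

v1=False, v2=False, v3=False, v4=True, v5=False, v6=True, v7=False, v8=True, v9=False, v10=False, v11=True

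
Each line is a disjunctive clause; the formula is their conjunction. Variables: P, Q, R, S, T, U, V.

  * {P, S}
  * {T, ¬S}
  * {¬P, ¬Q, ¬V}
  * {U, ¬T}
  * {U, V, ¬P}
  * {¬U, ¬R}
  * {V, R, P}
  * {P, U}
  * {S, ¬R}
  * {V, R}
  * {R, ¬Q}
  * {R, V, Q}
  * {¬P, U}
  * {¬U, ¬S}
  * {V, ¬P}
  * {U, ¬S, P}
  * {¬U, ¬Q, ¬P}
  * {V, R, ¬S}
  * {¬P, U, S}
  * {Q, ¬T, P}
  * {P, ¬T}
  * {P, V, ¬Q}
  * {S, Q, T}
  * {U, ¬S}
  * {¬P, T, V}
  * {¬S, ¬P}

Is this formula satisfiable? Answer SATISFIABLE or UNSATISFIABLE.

SATISFIABLE

Branch on P: take P = True.
  then U is forced to True.
  then R is forced to False.
  then V is forced to True.
  then Q is forced to False.
  then S is forced to False.
  then T is forced to True.
So P=True  Q=False  R=False  S=False  T=True  U=True  V=True is a satisfying assignment.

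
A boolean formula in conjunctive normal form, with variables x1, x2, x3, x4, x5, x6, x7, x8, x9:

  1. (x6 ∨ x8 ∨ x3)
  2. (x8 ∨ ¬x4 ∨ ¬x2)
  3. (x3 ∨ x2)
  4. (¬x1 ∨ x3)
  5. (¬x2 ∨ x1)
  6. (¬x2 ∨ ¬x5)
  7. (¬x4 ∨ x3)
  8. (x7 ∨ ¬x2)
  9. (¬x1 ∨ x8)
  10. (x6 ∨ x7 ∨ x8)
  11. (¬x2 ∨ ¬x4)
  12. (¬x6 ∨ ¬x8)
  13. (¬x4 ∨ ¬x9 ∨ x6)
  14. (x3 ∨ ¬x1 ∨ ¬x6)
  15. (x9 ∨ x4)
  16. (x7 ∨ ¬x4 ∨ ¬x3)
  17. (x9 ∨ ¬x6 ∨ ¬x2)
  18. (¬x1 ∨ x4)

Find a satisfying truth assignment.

x1=0  x2=0  x3=1  x4=0  x5=0  x6=0  x7=0  x8=1  x9=1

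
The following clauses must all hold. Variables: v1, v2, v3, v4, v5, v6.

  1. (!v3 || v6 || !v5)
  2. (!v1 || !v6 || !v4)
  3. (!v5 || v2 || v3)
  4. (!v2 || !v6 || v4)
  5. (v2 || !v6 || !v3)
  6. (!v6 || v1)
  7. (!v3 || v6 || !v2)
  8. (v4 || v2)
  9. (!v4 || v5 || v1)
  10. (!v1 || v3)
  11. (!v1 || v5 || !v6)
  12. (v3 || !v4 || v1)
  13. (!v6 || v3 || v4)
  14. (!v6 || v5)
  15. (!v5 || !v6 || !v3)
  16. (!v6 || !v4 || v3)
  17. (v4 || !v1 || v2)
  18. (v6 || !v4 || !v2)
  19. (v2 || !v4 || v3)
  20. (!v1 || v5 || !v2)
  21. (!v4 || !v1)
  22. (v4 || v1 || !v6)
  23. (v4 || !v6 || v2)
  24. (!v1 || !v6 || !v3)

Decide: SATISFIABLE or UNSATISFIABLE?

Try v1 = False.
  then v6 is forced to False.
The remaining clauses are satisfied by v2 = True, v3 = False, v4 = False, v5 = True.
So v1=F, v2=T, v3=F, v4=F, v5=T, v6=F is a satisfying assignment.

SATISFIABLE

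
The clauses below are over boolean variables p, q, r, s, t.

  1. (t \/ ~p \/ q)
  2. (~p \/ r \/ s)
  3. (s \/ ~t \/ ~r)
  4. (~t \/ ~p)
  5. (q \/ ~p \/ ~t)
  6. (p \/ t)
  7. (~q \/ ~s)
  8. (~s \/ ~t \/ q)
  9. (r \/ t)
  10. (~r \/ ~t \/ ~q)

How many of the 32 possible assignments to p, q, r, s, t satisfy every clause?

3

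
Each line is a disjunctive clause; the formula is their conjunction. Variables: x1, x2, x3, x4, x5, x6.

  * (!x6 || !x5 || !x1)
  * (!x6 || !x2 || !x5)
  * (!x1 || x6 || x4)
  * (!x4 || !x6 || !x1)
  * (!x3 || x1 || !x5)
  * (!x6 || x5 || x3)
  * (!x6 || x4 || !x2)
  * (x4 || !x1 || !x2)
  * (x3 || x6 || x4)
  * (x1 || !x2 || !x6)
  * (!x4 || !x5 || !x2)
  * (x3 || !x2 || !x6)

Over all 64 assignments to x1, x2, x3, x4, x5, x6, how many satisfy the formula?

Case analysis on x6 and x1:
  x6=1, x1=1: remaining (x2,x3,x4,x5) ∈ {(0,1,0,0)} — 1.
  x6=1, x1=0: remaining (x2,x3,x4,x5) ∈ {(0,0,0,1); (0,0,1,1); (0,1,0,0); (0,1,1,0)} — 4.
  x6=0, x1=1: x3 free; 3 ways for (x2,x4,x5) × 2^1 = 6.
  x6=0, x1=0: 7 of the 16 assignments to (x2,x3,x4,x5) work.
Total: 1 + 4 + 6 + 7 = 18.

18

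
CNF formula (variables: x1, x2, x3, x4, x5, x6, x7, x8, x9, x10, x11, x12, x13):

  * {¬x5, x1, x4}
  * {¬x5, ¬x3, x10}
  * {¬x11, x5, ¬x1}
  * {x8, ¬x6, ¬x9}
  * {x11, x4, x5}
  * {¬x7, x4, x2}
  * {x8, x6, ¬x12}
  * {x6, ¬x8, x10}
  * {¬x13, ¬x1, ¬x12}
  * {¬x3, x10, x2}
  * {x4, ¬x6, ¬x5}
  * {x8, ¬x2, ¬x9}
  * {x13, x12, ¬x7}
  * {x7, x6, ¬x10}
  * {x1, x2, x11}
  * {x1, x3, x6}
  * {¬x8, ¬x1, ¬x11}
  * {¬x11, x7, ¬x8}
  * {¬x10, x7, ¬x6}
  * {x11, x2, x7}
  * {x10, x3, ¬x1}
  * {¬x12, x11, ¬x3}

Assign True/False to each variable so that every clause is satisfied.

x1=False, x2=True, x3=False, x4=True, x5=True, x6=True, x7=True, x8=True, x9=False, x10=True, x11=True, x12=True, x13=True

Check each clause:
  1. {x4, ¬x5, x1} — x4 is true.
  2. {x10, ¬x5, ¬x3} — x10 is true.
  3. {¬x11, x5, ¬x1} — x5 is true.
  4. {¬x6, x8, ¬x9} — x8 is true.
  5. {x11, x4, x5} — x11 is true.
  6. {x2, ¬x7, x4} — x2 is true.
  7. {x8, ¬x12, x6} — x8 is true.
  8. {¬x8, x10, x6} — x10 is true.
  9. {¬x1, ¬x13, ¬x12} — ¬x1 is true.
  10. {x10, ¬x3, x2} — x2 is true.
  11. {¬x5, ¬x6, x4} — x4 is true.
  12. {x8, ¬x9, ¬x2} — x8 is true.
  13. {x13, ¬x7, x12} — x12 is true.
  14. {x7, ¬x10, x6} — x6 is true.
  15. {x11, x1, x2} — x2 is true.
  16. {x1, x3, x6} — x6 is true.
  17. {¬x8, ¬x1, ¬x11} — ¬x1 is true.
  18. {x7, ¬x8, ¬x11} — x7 is true.
  19. {¬x6, ¬x10, x7} — x7 is true.
  20. {x2, x11, x7} — x2 is true.
  21. {x3, ¬x1, x10} — x10 is true.
  22. {x11, ¬x3, ¬x12} — x11 is true.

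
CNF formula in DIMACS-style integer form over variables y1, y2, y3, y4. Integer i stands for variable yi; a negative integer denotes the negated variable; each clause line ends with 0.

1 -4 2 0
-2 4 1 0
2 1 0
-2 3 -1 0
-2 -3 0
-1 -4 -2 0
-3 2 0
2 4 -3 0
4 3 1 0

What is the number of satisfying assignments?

The models are:
  y1=F y2=T y3=F y4=T
  y1=T y2=F y3=F y4=F
  y1=T y2=F y3=F y4=T
Count: 3.

3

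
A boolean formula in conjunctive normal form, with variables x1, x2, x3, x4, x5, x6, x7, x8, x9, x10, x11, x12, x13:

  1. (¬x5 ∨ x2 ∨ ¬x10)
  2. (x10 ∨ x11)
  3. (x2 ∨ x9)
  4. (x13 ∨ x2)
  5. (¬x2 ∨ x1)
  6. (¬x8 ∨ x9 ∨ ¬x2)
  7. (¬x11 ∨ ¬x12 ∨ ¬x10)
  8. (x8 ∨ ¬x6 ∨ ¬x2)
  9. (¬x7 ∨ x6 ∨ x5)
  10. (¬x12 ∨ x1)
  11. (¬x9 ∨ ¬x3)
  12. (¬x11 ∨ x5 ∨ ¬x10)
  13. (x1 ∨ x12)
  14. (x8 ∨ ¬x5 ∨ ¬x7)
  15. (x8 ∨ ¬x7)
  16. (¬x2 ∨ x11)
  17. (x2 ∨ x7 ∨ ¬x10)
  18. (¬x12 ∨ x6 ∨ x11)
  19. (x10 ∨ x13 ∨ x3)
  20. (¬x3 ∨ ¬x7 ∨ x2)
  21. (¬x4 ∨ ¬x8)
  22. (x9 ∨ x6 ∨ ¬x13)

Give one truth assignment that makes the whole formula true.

x1 occurs only positively in the remaining clauses — set x1 = True.
x4 occurs only negated in the remaining clauses — set x4 = False.
Set x2 = False and propagate.
  then x9 is forced to True.
  then x13 is forced to True.
  then x3 is forced to False.
Try x5 = False.
The remaining clauses are satisfied by x6 = False, x7 = False, x8 = True, x10 = False, x11 = True, x12 = True.

x1 = True, x2 = False, x3 = False, x4 = False, x5 = False, x6 = False, x7 = False, x8 = True, x9 = True, x10 = False, x11 = True, x12 = True, x13 = True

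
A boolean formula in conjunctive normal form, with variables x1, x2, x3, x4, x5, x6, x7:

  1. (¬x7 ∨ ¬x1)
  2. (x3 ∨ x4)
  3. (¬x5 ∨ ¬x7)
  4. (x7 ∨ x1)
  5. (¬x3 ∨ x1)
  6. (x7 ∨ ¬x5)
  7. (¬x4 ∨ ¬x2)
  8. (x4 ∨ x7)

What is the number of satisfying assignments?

The models are:
  x1=F x2=F x3=F x4=T x5=F x6=F x7=T
  x1=F x2=F x3=F x4=T x5=F x6=T x7=T
  x1=T x2=F x3=F x4=T x5=F x6=F x7=F
  x1=T x2=F x3=F x4=T x5=F x6=T x7=F
  x1=T x2=F x3=T x4=T x5=F x6=F x7=F
  x1=T x2=F x3=T x4=T x5=F x6=T x7=F
Count: 6.

6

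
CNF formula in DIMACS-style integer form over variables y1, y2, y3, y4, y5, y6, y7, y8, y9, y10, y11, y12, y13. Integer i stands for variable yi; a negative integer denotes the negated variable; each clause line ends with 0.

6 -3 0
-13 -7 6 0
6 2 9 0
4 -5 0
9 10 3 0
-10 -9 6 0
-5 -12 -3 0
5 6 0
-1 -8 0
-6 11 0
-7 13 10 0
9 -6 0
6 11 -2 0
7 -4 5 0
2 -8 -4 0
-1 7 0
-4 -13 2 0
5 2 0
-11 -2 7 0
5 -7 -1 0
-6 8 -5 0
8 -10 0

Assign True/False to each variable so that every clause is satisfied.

Pure literal: y1 appears only negated; assign y1 = False.
y12 occurs only negated in the remaining clauses — set y12 = False.
Try y2 = True.
Try y3 = True.
  then y6 is forced to True.
  then y11 is forced to True.
  then y9 is forced to True.
  then y7 is forced to True.
Branch on y4: take y4 = False.
  then y5 is forced to False.
The remaining clauses are satisfied by y8 = True, y10 = True, y13 = False.

y1 = 0, y2 = 1, y3 = 1, y4 = 0, y5 = 0, y6 = 1, y7 = 1, y8 = 1, y9 = 1, y10 = 1, y11 = 1, y12 = 0, y13 = 0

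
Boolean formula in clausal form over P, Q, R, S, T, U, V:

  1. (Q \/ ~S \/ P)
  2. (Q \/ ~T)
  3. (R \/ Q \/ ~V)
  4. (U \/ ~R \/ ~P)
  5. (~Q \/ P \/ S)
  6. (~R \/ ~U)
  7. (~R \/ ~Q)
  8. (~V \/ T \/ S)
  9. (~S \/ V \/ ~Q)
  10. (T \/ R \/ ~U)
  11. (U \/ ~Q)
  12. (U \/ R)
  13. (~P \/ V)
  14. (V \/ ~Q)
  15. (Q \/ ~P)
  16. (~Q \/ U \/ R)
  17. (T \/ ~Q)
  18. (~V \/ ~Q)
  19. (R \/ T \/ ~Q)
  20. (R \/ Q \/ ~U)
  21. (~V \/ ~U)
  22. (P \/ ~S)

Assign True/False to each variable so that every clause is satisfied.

Set P = False and propagate.
  then S is forced to False.
  then Q is forced to False.
  then T is forced to False.
  then V is forced to False.
Branch on R: take R = True.
  then U is forced to False.
Every clause has at least one true literal under this assignment.
Check each clause:
  1. (P \/ ~S \/ Q) — ~S is true.
  2. (~T \/ Q) — ~T is true.
  3. (~V \/ R \/ Q) — ~V is true.
  4. (~R \/ ~P \/ U) — ~P is true.
  5. (S \/ P \/ ~Q) — ~Q is true.
  6. (~R \/ ~U) — ~U is true.
  7. (~Q \/ ~R) — ~Q is true.
  8. (~V \/ S \/ T) — ~V is true.
  9. (~Q \/ ~S \/ V) — ~S is true.
  10. (~U \/ R \/ T) — ~U is true.
  11. (U \/ ~Q) — ~Q is true.
  12. (U \/ R) — R is true.
  13. (V \/ ~P) — ~P is true.
  14. (~Q \/ V) — ~Q is true.
  15. (Q \/ ~P) — ~P is true.
  16. (U \/ R \/ ~Q) — R is true.
  17. (~Q \/ T) — ~Q is true.
  18. (~V \/ ~Q) — ~V is true.
  19. (R \/ ~Q \/ T) — R is true.
  20. (Q \/ ~U \/ R) — ~U is true.
  21. (~V \/ ~U) — ~V is true.
  22. (~S \/ P) — ~S is true.

P=F  Q=F  R=T  S=F  T=F  U=F  V=F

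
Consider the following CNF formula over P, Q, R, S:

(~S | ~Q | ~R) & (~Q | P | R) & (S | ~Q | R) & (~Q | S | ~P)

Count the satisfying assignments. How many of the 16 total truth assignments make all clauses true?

10

Case analysis on Q and R:
  Q=1, R=1: remaining (P,S) ∈ {(0,0)} — 1.
  Q=1, R=0: remaining (P,S) ∈ {(1,1)} — 1.
  Q=0, R=1: remaining (P,S) ∈ {(0,0); (0,1); (1,0); (1,1)} — 4.
  Q=0, R=0: remaining (P,S) ∈ {(0,0); (0,1); (1,0); (1,1)} — 4.
Total: 1 + 1 + 4 + 4 = 10.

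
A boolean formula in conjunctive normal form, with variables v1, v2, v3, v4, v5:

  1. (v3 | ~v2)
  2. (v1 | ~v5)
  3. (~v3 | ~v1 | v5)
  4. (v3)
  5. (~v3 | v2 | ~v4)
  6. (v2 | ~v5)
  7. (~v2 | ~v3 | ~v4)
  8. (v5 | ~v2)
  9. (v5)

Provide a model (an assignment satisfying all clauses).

v1 = T, v2 = T, v3 = T, v4 = F, v5 = T

Unit propagation: (v3) forces v3 = True.
The clause (v5) is unit: v5 must be True.
(v1) is a unit clause, so v1 = True.
(v2) is a unit clause, so v2 = True.
Unit propagation: (~v4) forces v4 = False.
Every clause has at least one true literal under this assignment.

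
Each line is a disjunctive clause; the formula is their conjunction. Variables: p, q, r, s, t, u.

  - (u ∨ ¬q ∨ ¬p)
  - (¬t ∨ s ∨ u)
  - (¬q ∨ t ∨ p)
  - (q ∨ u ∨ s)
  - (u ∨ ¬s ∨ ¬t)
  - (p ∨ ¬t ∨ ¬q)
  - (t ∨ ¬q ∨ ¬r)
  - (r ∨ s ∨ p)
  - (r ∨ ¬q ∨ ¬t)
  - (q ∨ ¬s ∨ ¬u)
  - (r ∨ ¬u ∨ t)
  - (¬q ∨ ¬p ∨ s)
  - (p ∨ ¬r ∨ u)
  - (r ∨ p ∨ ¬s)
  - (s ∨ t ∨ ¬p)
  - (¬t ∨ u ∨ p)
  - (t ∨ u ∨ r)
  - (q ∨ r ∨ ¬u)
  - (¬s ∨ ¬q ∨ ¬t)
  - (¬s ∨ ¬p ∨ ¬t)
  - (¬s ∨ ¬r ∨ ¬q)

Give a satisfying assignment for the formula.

p = 1, q = 0, r = 1, s = 1, t = 0, u = 0

Check each clause:
  1. (¬q ∨ u ∨ ¬p) — ¬q is true.
  2. (u ∨ s ∨ ¬t) — ¬t is true.
  3. (¬q ∨ p ∨ t) — p is true.
  4. (s ∨ q ∨ u) — s is true.
  5. (¬t ∨ ¬s ∨ u) — ¬t is true.
  6. (p ∨ ¬q ∨ ¬t) — p is true.
  7. (t ∨ ¬q ∨ ¬r) — ¬q is true.
  8. (p ∨ r ∨ s) — p is true.
  9. (r ∨ ¬q ∨ ¬t) — r is true.
  10. (q ∨ ¬s ∨ ¬u) — ¬u is true.
  11. (t ∨ ¬u ∨ r) — ¬u is true.
  12. (¬q ∨ s ∨ ¬p) — s is true.
  13. (u ∨ ¬r ∨ p) — p is true.
  14. (¬s ∨ p ∨ r) — p is true.
  15. (t ∨ ¬p ∨ s) — s is true.
  16. (¬t ∨ p ∨ u) — p is true.
  17. (t ∨ u ∨ r) — r is true.
  18. (q ∨ ¬u ∨ r) — r is true.
  19. (¬q ∨ ¬t ∨ ¬s) — ¬t is true.
  20. (¬p ∨ ¬t ∨ ¬s) — ¬t is true.
  21. (¬q ∨ ¬r ∨ ¬s) — ¬q is true.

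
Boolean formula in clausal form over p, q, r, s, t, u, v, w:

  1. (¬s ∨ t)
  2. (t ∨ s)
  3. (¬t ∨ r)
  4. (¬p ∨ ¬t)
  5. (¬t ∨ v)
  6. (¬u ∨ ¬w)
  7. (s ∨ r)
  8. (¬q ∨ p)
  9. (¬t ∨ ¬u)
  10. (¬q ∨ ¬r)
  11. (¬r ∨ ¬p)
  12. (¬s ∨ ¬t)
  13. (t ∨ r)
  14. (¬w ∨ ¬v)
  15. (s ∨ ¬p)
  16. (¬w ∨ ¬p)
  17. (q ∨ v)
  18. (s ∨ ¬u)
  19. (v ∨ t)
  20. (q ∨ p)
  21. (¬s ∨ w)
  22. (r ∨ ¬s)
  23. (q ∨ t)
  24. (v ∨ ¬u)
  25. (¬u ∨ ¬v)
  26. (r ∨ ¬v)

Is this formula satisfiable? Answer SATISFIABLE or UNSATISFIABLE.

t = True:
  propagation gives r=True, p=False, v=True, q=False; an empty clause results — contradiction.
t = False:
  propagation gives s=False; an empty clause results — contradiction.
Every branch closes, so no satisfying assignment exists.

UNSATISFIABLE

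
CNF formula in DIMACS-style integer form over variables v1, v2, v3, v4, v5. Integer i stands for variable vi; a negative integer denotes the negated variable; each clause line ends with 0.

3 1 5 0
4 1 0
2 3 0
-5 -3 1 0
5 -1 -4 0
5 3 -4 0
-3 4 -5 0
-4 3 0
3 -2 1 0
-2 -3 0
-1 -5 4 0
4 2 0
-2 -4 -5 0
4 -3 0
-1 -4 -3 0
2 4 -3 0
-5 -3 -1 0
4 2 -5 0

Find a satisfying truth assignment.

v1=F  v2=F  v3=T  v4=T  v5=F

Check each clause:
  1. {v3, v1, v5} — v3 is true.
  2. {v4, v1} — v4 is true.
  3. {v3, v2} — v3 is true.
  4. {¬v3, ¬v5, v1} — ¬v5 is true.
  5. {v5, ¬v1, ¬v4} — ¬v1 is true.
  6. {¬v4, v5, v3} — v3 is true.
  7. {¬v5, v4, ¬v3} — ¬v5 is true.
  8. {¬v4, v3} — v3 is true.
  9. {v3, v1, ¬v2} — v3 is true.
  10. {¬v2, ¬v3} — ¬v2 is true.
  11. {¬v5, ¬v1, v4} — ¬v5 is true.
  12. {v2, v4} — v4 is true.
  13. {¬v2, ¬v4, ¬v5} — ¬v5 is true.
  14. {v4, ¬v3} — v4 is true.
  15. {¬v1, ¬v3, ¬v4} — ¬v1 is true.
  16. {v4, v2, ¬v3} — v4 is true.
  17. {¬v5, ¬v1, ¬v3} — ¬v5 is true.
  18. {v2, ¬v5, v4} — ¬v5 is true.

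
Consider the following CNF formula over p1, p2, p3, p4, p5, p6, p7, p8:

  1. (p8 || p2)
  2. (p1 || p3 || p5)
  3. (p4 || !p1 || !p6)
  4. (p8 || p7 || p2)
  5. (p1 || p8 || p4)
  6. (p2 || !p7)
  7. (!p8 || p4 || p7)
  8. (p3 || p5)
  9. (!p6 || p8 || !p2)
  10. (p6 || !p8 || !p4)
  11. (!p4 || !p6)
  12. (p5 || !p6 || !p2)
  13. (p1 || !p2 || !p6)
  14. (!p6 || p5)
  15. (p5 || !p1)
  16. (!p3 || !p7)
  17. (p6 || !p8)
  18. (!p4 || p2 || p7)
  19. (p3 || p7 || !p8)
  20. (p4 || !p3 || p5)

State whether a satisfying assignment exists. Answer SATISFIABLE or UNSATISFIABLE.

Pure literal: p5 appears only positively; assign p5 = True.
Try p1 = True.
For the remaining variables, p2 = True, p3 = False, p4 = False, p6 = False, p7 = True, p8 = False works.
Every clause has at least one true literal under this assignment.
So p1=True, p2=True, p3=False, p4=False, p5=True, p6=False, p7=True, p8=False is a satisfying assignment.

SATISFIABLE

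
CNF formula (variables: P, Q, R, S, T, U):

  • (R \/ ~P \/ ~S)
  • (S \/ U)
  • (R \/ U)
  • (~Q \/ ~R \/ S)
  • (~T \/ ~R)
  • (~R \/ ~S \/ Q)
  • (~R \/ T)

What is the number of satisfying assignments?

Split on R, then S.
  R=1, S=1: a clause becomes empty — 0.
  R=1, S=0: a clause becomes empty — 0.
  R=0, S=1: remaining (P,Q,T,U) ∈ {(0,0,0,1); (0,0,1,1); (0,1,0,1); (0,1,1,1)} — 4.
  R=0, S=0: forces U=1; P, Q, T free → 2^3 = 8.
Total: 0 + 0 + 4 + 8 = 12.

12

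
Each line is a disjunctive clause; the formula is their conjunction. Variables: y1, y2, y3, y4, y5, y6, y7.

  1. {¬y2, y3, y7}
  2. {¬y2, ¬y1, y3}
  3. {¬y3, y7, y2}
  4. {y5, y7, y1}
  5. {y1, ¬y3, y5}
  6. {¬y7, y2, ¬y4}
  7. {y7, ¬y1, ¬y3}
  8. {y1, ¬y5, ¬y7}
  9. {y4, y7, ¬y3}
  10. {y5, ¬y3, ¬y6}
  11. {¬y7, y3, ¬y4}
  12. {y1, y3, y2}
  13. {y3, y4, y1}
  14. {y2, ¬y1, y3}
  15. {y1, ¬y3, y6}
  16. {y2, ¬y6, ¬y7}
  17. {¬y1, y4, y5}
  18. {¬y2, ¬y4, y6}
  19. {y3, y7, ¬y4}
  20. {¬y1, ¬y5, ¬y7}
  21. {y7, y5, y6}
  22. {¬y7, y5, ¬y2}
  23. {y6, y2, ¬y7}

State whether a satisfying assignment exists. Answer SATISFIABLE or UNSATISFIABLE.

Try y1 = False.
The remaining clauses are satisfied by y2 = True, y3 = True, y4 = True, y5 = True, y6 = True, y7 = False.
Every clause has at least one true literal under this assignment.
So y1=False, y2=True, y3=True, y4=True, y5=True, y6=True, y7=False is a satisfying assignment.

SATISFIABLE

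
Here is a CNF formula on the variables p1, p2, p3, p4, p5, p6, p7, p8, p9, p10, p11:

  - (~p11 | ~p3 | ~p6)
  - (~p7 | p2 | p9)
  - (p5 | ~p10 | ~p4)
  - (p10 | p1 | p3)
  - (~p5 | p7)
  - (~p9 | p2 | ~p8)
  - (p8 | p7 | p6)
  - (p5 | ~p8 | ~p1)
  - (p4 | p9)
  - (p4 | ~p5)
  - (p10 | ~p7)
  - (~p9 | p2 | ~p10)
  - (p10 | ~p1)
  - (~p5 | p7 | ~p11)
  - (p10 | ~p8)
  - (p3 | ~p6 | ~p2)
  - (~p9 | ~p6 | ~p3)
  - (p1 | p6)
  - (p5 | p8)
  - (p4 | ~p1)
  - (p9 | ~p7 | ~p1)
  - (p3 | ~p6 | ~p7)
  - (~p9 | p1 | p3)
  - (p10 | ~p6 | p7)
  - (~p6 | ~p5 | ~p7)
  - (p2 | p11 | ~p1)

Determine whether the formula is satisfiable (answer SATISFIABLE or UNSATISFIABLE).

SATISFIABLE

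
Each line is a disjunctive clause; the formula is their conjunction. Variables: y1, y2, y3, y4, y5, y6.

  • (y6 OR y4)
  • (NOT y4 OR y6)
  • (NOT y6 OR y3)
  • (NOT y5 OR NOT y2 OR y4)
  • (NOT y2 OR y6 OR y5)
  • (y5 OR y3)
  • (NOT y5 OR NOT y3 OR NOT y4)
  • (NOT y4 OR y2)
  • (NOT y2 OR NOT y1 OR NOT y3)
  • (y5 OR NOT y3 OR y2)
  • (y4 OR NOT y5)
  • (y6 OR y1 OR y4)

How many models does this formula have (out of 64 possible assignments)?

2

The models are:
  y1=0 y2=1 y3=1 y4=0 y5=0 y6=1
  y1=0 y2=1 y3=1 y4=1 y5=0 y6=1
Count: 2.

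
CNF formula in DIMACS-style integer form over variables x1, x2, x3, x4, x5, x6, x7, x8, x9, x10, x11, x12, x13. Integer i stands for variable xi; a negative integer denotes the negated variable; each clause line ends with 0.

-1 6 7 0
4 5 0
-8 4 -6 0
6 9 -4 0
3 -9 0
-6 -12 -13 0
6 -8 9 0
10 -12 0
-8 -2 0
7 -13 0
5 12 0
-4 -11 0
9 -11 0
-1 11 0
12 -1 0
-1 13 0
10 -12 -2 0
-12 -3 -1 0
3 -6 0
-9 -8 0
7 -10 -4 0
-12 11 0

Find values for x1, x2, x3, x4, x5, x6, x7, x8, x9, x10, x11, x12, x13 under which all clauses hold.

x1 occurs only negated in the remaining clauses — set x1 = False.
Pure literal: x2 appears only negated; assign x2 = False.
Try x3 = True.
Try x4 = False.
  then x5 is forced to True.
Set x6 = False and propagate.
The remaining clauses are satisfied by x7 = True, x8 = False, x9 = False, x10 = True, x11 = False, x12 = False, x13 = True.

x1=False, x2=False, x3=True, x4=False, x5=True, x6=False, x7=True, x8=False, x9=False, x10=True, x11=False, x12=False, x13=True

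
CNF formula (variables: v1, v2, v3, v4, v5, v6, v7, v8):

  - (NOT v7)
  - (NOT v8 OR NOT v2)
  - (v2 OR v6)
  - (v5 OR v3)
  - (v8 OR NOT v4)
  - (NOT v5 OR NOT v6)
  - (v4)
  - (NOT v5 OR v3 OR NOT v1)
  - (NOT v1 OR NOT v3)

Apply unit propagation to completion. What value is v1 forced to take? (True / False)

Unit clause (NOT v7) sets v7 = False.
Unit clause (v4) sets v4 = True.
In (NOT v4 OR v8), NOT v4 is now false; v8 must hold, so v8 = True.
(NOT v2 OR NOT v8) with v8 = True leaves only NOT v2, so v2 = False.
(v2 OR v6): since v2 = False, the clause reduces to (v6). v6 = True.
In (NOT v6 OR NOT v5), NOT v6 is now false; NOT v5 must hold, so v5 = False.
From (v3 OR v5) and v5 = False: v3 = True.
(NOT v1 OR NOT v3): since v3 = True, the clause reduces to (NOT v1). v1 = False.

False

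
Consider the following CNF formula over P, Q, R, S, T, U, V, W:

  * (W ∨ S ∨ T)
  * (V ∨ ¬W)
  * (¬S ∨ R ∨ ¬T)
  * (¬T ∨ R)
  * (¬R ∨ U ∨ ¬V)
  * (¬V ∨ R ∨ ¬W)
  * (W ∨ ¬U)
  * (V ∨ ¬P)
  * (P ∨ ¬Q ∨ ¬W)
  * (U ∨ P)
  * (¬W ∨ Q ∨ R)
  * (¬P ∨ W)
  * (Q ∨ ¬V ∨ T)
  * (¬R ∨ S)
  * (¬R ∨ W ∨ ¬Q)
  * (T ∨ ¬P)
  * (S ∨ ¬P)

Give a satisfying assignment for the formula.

Branch on P: take P = False.
  then U is forced to True.
  then W is forced to True.
  then V is forced to True.
  then R is forced to True.
  then Q is forced to False.
  then T is forced to True.
  then S is forced to True.

P=0, Q=0, R=1, S=1, T=1, U=1, V=1, W=1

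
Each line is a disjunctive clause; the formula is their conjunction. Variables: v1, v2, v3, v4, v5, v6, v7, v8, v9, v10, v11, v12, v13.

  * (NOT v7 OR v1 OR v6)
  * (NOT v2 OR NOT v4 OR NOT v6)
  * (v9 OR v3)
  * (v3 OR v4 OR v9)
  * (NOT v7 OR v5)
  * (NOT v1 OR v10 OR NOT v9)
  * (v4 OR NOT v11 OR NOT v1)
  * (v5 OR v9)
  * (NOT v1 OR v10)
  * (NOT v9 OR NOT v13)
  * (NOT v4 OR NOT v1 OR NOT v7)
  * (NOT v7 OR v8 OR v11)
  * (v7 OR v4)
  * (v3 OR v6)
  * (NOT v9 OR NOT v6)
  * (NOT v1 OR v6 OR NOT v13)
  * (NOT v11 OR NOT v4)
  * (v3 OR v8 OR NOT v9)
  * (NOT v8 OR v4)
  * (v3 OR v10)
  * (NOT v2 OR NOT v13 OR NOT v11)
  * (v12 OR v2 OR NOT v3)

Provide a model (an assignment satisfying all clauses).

v1=True, v2=True, v3=True, v4=True, v5=True, v6=False, v7=False, v8=True, v9=False, v10=True, v11=False, v12=True, v13=False

Pure literal: v5 appears only positively; assign v5 = True.
Pure literal: v10 appears only positively; assign v10 = True.
Branch on v1: take v1 = True.
For the remaining variables, v2 = True, v3 = True, v4 = True, v6 = False, v7 = False, v8 = True, v9 = False, v11 = False, v12 = True, v13 = False works.
Every clause has at least one true literal under this assignment.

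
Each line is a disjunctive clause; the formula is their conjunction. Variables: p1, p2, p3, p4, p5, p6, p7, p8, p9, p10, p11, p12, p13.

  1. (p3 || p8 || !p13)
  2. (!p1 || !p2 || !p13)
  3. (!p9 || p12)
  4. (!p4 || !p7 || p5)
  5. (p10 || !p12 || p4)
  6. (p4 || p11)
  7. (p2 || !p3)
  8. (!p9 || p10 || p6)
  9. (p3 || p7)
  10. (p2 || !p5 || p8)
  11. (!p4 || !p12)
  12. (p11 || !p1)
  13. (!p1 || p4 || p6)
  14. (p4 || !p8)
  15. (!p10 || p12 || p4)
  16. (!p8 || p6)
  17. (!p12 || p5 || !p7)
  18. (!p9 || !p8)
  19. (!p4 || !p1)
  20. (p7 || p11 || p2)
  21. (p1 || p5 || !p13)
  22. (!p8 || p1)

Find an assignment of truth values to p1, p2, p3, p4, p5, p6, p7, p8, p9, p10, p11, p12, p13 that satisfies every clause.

p6 occurs only positively in the remaining clauses — set p6 = True.
Pure literal: p9 appears only negated; assign p9 = False.
Try p1 = True.
  then p11 is forced to True.
  then p4 is forced to False.
  then p8 is forced to False.
Try p2 = True.
  then p13 is forced to False.
Set p3 = True and propagate.
For the remaining variables, p5 = True, p7 = False, p10 = False, p12 = False works.
Every clause has at least one true literal under this assignment.

p1=1, p2=1, p3=1, p4=0, p5=1, p6=1, p7=0, p8=0, p9=0, p10=0, p11=1, p12=0, p13=0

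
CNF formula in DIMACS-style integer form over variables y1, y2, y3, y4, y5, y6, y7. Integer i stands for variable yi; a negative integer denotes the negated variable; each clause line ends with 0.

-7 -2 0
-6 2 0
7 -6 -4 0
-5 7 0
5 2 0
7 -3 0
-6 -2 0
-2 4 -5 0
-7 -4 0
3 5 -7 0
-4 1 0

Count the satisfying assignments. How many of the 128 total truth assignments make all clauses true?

7

The models are:
  y1=0 y2=0 y3=0 y4=0 y5=1 y6=0 y7=1
  y1=0 y2=0 y3=1 y4=0 y5=1 y6=0 y7=1
  y1=0 y2=1 y3=0 y4=0 y5=0 y6=0 y7=0
  y1=1 y2=0 y3=0 y4=0 y5=1 y6=0 y7=1
  y1=1 y2=0 y3=1 y4=0 y5=1 y6=0 y7=1
  y1=1 y2=1 y3=0 y4=0 y5=0 y6=0 y7=0
  y1=1 y2=1 y3=0 y4=1 y5=0 y6=0 y7=0
Count: 7.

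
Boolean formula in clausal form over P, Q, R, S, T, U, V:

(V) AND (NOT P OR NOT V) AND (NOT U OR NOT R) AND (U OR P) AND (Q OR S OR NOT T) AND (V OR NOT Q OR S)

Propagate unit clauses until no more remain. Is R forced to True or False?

False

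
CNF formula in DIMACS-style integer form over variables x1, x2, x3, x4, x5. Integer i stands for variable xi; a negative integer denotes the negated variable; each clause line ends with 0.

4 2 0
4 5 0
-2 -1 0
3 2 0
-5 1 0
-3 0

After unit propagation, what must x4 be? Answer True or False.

(~x3) stands alone — x3 = False.
(x3 | x2): since x3 = False, the clause reduces to (x2). x2 = True.
(~x2 | ~x1) with x2 = True leaves only ~x1, so x1 = False.
From (x1 | ~x5) and x1 = False: x5 = False.
(x4 | x5): since x5 = False, the clause reduces to (x4). x4 = True.

True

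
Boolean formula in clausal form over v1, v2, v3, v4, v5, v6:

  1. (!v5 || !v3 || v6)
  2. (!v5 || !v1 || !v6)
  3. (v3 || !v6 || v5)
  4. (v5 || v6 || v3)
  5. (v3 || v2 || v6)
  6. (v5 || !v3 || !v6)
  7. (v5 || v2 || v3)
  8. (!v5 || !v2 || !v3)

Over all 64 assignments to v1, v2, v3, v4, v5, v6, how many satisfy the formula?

18

Case analysis on v3 and v5:
  v3=1, v5=1: remaining (v1,v2,v4,v6) ∈ {(0,0,0,1); (0,0,1,1)} — 2.
  v3=1, v5=0: forces v6=0; v1, v2, v4 free → 2^3 = 8.
  v3=0, v5=1: v4 free; 4 ways for (v1,v2,v6) × 2^1 = 8.
  v3=0, v5=0: a clause becomes empty — 0.
Total: 2 + 8 + 8 + 0 = 18.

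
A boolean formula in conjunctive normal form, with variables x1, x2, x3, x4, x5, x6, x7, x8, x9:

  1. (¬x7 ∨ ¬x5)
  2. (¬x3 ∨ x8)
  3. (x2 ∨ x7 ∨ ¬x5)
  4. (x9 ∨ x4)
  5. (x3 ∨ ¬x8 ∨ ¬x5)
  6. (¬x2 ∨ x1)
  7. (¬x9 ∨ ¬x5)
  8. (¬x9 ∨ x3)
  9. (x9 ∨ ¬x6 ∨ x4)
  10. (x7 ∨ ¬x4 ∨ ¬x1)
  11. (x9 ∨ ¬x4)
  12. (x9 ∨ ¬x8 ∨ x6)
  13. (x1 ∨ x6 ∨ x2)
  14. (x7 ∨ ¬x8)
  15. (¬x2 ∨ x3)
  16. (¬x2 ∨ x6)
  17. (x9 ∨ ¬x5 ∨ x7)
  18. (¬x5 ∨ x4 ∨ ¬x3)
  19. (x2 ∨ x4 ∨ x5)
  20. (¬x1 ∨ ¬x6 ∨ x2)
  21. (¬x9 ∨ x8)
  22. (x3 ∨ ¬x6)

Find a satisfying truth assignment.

Set x1 = True and propagate.
Branch on x2: take x2 = True.
  then x3 is forced to True.
  then x8 is forced to True.
  then x7 is forced to True.
  then x5 is forced to False.
  then x6 is forced to True.
Set x4 = False and propagate.
  then x9 is forced to True.
Every clause has at least one true literal under this assignment.

x1=T, x2=T, x3=T, x4=F, x5=F, x6=T, x7=T, x8=T, x9=T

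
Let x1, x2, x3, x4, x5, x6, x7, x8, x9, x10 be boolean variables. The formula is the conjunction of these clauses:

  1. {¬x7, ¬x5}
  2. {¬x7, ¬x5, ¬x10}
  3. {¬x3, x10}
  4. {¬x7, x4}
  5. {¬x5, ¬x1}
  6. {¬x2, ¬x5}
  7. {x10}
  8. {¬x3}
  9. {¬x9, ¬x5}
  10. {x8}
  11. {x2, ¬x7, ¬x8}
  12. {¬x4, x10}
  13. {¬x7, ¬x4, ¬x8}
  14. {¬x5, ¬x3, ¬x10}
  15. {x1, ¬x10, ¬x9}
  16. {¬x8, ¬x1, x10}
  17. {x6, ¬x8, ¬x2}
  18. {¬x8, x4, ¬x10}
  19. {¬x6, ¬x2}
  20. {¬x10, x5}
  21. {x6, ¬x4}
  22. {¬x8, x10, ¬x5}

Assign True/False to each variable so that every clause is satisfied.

x1=False, x2=False, x3=False, x4=True, x5=True, x6=True, x7=False, x8=True, x9=False, x10=True

(x10) is a unit clause, so x10 = True.
Unit propagation: (¬x3) forces x3 = False.
Unit propagation: (x8) forces x8 = True.
(x4) is a unit clause, so x4 = True.
(¬x7) is a unit clause, so x7 = False.
(x5) is a unit clause, so x5 = True.
(¬x1) is a unit clause, so x1 = False.
The clause (¬x2) is unit: x2 must be False.
The clause (¬x9) is unit: x9 must be False.
The clause (x6) is unit: x6 must be True.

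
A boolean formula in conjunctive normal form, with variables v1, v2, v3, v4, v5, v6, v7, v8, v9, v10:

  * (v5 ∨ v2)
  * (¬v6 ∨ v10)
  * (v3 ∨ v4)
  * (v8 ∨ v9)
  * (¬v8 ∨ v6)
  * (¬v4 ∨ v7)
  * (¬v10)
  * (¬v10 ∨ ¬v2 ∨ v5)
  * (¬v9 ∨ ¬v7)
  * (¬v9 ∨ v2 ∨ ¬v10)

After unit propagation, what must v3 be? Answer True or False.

True

Unit clause (¬v10) sets v10 = False.
In (v10 ∨ ¬v6), v10 is now false; ¬v6 must hold, so v6 = False.
From (¬v8 ∨ v6) and v6 = False: v8 = False.
In (v8 ∨ v9), v8 is now false; v9 must hold, so v9 = True.
(¬v7 ∨ ¬v9): since v9 = True, the clause reduces to (¬v7). v7 = False.
(v7 ∨ ¬v4): since v7 = False, the clause reduces to (¬v4). v4 = False.
From (v4 ∨ v3) and v4 = False: v3 = True.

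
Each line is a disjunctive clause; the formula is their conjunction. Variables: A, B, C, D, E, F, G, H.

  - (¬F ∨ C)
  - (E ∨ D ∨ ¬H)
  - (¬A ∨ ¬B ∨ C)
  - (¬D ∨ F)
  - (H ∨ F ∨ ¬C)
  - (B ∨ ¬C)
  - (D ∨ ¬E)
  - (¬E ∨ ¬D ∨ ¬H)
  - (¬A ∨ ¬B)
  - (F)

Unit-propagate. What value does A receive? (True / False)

False

(F) stands alone — F = True.
(C ∨ ¬F) with F = True leaves only C, so C = True.
(¬C ∨ B) with C = True leaves only B, so B = True.
(¬A ∨ ¬B) with B = True leaves only ¬A, so A = False.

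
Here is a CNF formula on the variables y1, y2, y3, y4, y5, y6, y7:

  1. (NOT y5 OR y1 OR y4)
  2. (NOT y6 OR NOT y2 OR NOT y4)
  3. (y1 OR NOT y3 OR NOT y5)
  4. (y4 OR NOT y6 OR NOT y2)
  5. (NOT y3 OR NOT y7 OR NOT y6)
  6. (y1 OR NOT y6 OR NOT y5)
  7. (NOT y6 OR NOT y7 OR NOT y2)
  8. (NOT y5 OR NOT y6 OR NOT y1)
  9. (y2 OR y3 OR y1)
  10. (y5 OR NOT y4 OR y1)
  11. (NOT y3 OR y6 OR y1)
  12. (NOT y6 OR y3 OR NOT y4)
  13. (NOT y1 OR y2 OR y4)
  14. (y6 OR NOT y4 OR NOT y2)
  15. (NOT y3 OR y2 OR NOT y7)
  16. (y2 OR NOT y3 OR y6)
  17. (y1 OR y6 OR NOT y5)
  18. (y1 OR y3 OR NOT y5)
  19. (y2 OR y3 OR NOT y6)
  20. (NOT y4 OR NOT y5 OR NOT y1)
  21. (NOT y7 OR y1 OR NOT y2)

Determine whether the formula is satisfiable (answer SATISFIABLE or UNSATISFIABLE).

Set y1 = True and propagate.
Try y2 = True.
The remaining clauses are satisfied by y3 = True, y4 = False, y5 = False, y6 = False, y7 = True.
Every clause has at least one true literal under this assignment.
So y1=True  y2=True  y3=True  y4=False  y5=False  y6=False  y7=True is a satisfying assignment.

SATISFIABLE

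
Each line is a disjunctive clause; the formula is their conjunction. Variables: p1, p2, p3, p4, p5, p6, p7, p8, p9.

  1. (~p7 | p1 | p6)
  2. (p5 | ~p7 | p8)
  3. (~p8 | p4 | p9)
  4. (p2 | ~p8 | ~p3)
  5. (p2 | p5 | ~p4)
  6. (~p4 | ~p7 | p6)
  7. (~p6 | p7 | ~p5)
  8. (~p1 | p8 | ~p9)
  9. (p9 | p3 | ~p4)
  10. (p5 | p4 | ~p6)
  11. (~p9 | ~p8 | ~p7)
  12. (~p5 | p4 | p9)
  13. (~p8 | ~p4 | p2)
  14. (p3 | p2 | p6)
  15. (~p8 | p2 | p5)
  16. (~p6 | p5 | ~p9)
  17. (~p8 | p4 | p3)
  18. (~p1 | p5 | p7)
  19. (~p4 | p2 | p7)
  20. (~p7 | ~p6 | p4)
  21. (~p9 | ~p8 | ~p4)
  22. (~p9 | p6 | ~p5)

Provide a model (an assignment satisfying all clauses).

Set p1 = False and propagate.
Branch on p2: take p2 = False.
Try p3 = True.
  then p8 is forced to False.
The remaining clauses are satisfied by p4 = True, p5 = True, p6 = True, p7 = True, p9 = True.

p1=F  p2=F  p3=T  p4=T  p5=T  p6=T  p7=T  p8=F  p9=T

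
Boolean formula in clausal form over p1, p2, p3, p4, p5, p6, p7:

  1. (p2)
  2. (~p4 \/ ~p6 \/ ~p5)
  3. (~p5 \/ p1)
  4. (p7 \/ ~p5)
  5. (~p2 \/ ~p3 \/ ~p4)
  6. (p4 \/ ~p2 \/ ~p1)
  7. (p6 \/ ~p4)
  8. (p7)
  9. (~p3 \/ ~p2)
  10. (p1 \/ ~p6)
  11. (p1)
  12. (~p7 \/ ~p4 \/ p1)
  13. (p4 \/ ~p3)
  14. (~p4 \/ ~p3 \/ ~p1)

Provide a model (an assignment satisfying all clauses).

p1=T, p2=T, p3=F, p4=T, p5=F, p6=T, p7=T

(p2) is a unit clause, so p2 = True.
The clause (p7) is unit: p7 must be True.
The clause (~p3) is unit: p3 must be False.
(p1) is a unit clause, so p1 = True.
The clause (p4) is unit: p4 must be True.
The clause (p6) is unit: p6 must be True.
The clause (~p5) is unit: p5 must be False.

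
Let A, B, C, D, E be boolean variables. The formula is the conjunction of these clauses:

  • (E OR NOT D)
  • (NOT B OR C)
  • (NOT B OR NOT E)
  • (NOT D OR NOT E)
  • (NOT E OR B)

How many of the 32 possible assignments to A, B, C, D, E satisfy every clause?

The models are:
  A=0 B=0 C=0 D=0 E=0
  A=0 B=0 C=1 D=0 E=0
  A=0 B=1 C=1 D=0 E=0
  A=1 B=0 C=0 D=0 E=0
  A=1 B=0 C=1 D=0 E=0
  A=1 B=1 C=1 D=0 E=0
Count: 6.

6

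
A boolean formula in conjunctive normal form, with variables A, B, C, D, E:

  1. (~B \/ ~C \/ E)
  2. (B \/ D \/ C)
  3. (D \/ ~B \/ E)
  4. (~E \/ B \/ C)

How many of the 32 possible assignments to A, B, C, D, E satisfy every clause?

Case analysis on B and C:
  B=1, C=1: remaining (A,D,E) ∈ {(0,0,1); (0,1,1); (1,0,1); (1,1,1)} — 4.
  B=1, C=0: A free; 3 ways for (D,E) × 2^1 = 6.
  B=0, C=1: A, D, E free → 2^3 = 8.
  B=0, C=0: remaining (A,D,E) ∈ {(0,1,0); (1,1,0)} — 2.
Total: 4 + 6 + 8 + 2 = 20.

20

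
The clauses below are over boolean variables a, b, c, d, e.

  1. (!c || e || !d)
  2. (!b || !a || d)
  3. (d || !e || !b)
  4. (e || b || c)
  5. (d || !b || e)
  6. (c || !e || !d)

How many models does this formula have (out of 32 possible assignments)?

Split on d, then e.
  d=T, e=T: remaining (a,b,c) ∈ {(F,F,T); (F,T,T); (T,F,T); (T,T,T)} — 4.
  d=T, e=F: remaining (a,b,c) ∈ {(F,T,F); (T,T,F)} — 2.
  d=F, e=T: remaining (a,b,c) ∈ {(F,F,F); (F,F,T); (T,F,F); (T,F,T)} — 4.
  d=F, e=F: remaining (a,b,c) ∈ {(F,F,T); (T,F,T)} — 2.
Total: 4 + 2 + 4 + 2 = 12.

12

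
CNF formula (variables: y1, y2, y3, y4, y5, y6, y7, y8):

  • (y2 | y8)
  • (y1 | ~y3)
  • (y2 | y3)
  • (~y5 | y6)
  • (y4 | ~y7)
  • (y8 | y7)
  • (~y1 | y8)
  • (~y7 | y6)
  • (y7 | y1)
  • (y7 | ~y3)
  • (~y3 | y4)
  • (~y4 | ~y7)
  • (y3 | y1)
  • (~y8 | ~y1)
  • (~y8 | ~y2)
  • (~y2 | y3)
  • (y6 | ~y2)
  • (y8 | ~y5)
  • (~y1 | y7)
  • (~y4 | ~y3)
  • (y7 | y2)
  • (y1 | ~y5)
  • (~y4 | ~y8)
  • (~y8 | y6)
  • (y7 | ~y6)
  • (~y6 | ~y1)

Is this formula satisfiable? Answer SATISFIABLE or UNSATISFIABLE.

UNSATISFIABLE

y7 = True:
  propagation gives y4=True; an empty clause results — contradiction.
y7 = False:
  propagation gives y8=True, y1=True; an empty clause results — contradiction.
Every branch closes, so no satisfying assignment exists.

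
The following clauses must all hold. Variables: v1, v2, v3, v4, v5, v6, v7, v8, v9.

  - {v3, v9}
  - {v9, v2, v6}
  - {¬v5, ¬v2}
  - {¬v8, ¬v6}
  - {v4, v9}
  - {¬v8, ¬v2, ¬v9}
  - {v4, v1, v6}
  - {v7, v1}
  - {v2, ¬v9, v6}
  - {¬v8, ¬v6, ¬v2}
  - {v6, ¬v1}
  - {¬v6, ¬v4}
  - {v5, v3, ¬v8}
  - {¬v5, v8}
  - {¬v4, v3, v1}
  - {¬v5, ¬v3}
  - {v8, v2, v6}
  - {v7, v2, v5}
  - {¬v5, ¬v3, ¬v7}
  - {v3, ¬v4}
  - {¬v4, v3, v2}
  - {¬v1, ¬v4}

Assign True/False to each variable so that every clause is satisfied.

v1=F  v2=T  v3=T  v4=T  v5=F  v6=F  v7=T  v8=F  v9=F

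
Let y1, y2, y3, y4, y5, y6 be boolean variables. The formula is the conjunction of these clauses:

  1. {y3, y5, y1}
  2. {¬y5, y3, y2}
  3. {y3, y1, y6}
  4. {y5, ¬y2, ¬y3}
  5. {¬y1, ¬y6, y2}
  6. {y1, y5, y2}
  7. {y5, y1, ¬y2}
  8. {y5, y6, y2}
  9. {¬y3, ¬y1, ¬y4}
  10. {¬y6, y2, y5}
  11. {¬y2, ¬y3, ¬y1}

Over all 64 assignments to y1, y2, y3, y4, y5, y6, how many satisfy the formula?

19

Split on y2, then y1.
  y2=T, y1=T: forces y3=F; y4, y5, y6 free → 2^3 = 8.
  y2=T, y1=F: y4 free; 3 ways for (y3,y5,y6) × 2^1 = 6.
  y2=F, y1=T: remaining (y3,y4,y5,y6) ∈ {(T,F,T,F)} — 1.
  y2=F, y1=F: remaining (y3,y4,y5,y6) ∈ {(T,F,T,F); (T,F,T,T); (T,T,T,F); (T,T,T,T)} — 4.
Total: 8 + 6 + 1 + 4 = 19.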